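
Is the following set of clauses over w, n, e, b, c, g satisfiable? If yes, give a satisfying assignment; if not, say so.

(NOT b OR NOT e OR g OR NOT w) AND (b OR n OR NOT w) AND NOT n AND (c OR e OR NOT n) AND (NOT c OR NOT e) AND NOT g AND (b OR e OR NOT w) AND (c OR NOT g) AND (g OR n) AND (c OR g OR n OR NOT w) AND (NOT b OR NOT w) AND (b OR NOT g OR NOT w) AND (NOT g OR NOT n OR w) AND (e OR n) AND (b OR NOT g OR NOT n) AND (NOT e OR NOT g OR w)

Unsatisfiable — no assignment works.

Case n = True:
  Clause (NOT n) is falsified — contradiction.
Case n = False:
  (NOT g) forces g = False.
  Clause (g OR n) is falsified — contradiction.
Both cases fail, so the formula is unsatisfiable.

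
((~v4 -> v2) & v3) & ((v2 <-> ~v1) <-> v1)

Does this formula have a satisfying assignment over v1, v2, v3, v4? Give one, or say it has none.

v1=T, v2=F, v3=T, v4=T

  (~v4 -> v2) & v3 = True
    ~v4 -> v2 = True
      ~v4 = False
  (v2 <-> ~v1) <-> v1 = True
    v2 <-> ~v1 = True
      ~v1 = False
Both conjuncts True, so the formula holds.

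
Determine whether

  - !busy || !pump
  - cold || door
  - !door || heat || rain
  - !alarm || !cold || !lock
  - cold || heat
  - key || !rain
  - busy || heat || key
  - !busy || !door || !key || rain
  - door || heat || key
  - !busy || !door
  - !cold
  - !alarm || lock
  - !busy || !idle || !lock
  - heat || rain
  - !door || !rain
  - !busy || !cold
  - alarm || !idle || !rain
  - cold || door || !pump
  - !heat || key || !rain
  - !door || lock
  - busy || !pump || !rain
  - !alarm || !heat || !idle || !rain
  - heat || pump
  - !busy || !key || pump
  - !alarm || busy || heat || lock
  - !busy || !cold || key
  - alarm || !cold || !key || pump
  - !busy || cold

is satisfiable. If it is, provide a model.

Unit clause (!cold) forces cold = False.
In (!busy || cold) only !busy is left, so busy = False.
In (cold || door) only door is left, so door = True.
In (cold || heat) only heat is left, so heat = True.
In (!door || !rain) only !rain is left, so rain = False.
In (!door || lock) only lock is left, so lock = True.
Set pump = True.
Set key = False.
Set alarm = False.
Set idle = False.
All clauses satisfied.

heat: True, door: True, busy: False, lock: True, cold: False, rain: False, pump: True, key: False, alarm: False, idle: False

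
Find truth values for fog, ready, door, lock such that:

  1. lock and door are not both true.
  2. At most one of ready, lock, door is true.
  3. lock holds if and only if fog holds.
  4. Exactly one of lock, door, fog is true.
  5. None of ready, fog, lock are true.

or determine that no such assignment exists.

fog=F, ready=F, door=T, lock=F

  (1) lock=F, door=T — not both ✓
  (2) {ready, lock, door}: 1 true — at most one ✓
  (3) lock=F, fog=F — same ✓
  (4) {lock, door, fog}: 1 true — exactly one ✓
  (5) {ready, fog, lock}: 0 true — none ✓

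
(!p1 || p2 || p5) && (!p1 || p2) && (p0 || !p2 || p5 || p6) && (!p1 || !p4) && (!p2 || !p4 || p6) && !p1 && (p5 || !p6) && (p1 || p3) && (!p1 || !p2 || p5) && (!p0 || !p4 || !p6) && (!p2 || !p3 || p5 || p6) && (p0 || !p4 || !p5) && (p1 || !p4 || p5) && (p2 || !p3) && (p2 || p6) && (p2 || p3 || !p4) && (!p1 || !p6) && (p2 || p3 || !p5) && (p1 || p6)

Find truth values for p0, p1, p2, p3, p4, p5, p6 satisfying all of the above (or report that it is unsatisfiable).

Unit clause (!p1) forces p1 = False.
In (p1 || p3) only p3 is left, so p3 = True.
In (p2 || !p3) only p2 is left, so p2 = True.
In (p1 || p6) only p6 is left, so p6 = True.
In (p5 || !p6) only p5 is left, so p5 = True.
Set p0 = True.
  then (!p0 || !p4 || !p6) forces p4 = False.
All clauses satisfied.

p0: True, p1: False, p2: True, p3: True, p4: False, p5: True, p6: True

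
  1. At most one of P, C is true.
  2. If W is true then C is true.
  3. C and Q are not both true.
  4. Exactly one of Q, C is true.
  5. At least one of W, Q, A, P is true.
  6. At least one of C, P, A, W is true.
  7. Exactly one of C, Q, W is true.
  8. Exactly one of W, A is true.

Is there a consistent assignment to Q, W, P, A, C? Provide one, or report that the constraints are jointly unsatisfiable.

Q: True; W: False; P: True; A: True; C: False

  (1) {P, C}: 1 true — at most one ✓
  (2) W=F ⇒ C: vacuous ✓
  (3) C=F, Q=T — not both ✓
  (4) {Q, C}: 1 true — exactly one ✓
  (5) {W, Q, A, P}: 3 true — at least one ✓
  (6) {C, P, A, W}: 2 true — at least one ✓
  (7) {C, Q, W}: 1 true — exactly one ✓
  (8) {W, A}: 1 true — exactly one ✓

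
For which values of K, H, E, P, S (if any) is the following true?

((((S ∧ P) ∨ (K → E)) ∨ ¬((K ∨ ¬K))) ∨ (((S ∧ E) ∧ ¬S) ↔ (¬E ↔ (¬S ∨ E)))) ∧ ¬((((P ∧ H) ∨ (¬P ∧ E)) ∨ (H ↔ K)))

K = True, H = False, E = False, P = False, S = True

  (((S ∧ P) ∨ (K → E)) ∨ ¬((K ∨ ¬K))) ∨ (((S ∧ E) ∧ ¬S) ↔ (¬E ↔ (¬S ∨ E))) = True
    ((S ∧ P) ∨ (K → E)) ∨ ¬((K ∨ ¬K)) = False
      (S ∧ P) ∨ (K → E) = False
        S ∧ P = False
        K → E = False
      ¬((K ∨ ¬K)) = False
        K ∨ ¬K = True
          ¬K = False
    ((S ∧ E) ∧ ¬S) ↔ (¬E ↔ (¬S ∨ E)) = True
      (S ∧ E) ∧ ¬S = False
        S ∧ E = False
        ¬S = False
      ¬E ↔ (¬S ∨ E) = False
        ¬E = True
        ¬S ∨ E = False
          ¬S = False
  ¬((((P ∧ H) ∨ (¬P ∧ E)) ∨ (H ↔ K))) = True
    ((P ∧ H) ∨ (¬P ∧ E)) ∨ (H ↔ K) = False
      (P ∧ H) ∨ (¬P ∧ E) = False
        P ∧ H = False
        ¬P ∧ E = False
          ¬P = True
      H ↔ K = False
Both conjuncts True, so the formula holds.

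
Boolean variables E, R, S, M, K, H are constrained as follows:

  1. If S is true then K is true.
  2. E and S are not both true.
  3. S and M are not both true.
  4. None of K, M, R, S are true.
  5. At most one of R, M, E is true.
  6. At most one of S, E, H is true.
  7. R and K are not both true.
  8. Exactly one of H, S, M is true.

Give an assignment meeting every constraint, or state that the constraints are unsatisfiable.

E=F; R=F; S=F; M=F; K=F; H=T

  (1) S=F ⇒ K: vacuous ✓
  (2) E=F, S=F — not both ✓
  (3) S=F, M=F — not both ✓
  (4) {K, M, R, S}: 0 true — none ✓
  (5) {R, M, E}: 0 true — at most one ✓
  (6) {S, E, H}: 1 true — at most one ✓
  (7) R=F, K=F — not both ✓
  (8) {H, S, M}: 1 true — exactly one ✓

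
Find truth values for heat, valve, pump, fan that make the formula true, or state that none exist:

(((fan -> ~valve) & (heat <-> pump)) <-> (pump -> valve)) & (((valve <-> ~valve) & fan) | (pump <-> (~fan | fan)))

heat: False, valve: False, pump: True, fan: True

  ((fan -> ~valve) & (heat <-> pump)) <-> (pump -> valve) = True
    (fan -> ~valve) & (heat <-> pump) = False
      fan -> ~valve = True
        ~valve = True
      heat <-> pump = False
    pump -> valve = False
  ((valve <-> ~valve) & fan) | (pump <-> (~fan | fan)) = True
    (valve <-> ~valve) & fan = False
      valve <-> ~valve = False
        ~valve = True
    pump <-> (~fan | fan) = True
      ~fan | fan = True
        ~fan = False
Both conjuncts True, so the formula holds.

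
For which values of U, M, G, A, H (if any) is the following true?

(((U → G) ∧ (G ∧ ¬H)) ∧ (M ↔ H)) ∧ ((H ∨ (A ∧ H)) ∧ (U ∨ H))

The formula is unsatisfiable.

Case H = True: the conjunct ¬H is False.
Case H = False: the conjunct H ∨ (A ∧ H) becomes False ∨ (A ∧ False) = False.
Both cases fail — unsatisfiable.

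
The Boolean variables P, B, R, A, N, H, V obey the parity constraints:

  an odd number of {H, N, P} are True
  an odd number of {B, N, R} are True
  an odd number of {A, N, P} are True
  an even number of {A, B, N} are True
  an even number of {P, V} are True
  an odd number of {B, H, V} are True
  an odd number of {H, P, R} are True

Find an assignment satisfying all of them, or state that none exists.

P=F, B=T, R=T, A=F, N=T, H=F, V=F

{H, N, P}: 1 true → odd ✓
{B, N, R}: 3 true → odd ✓
{A, N, P}: 1 true → odd ✓
{A, B, N}: 2 true → even ✓
{P, V}: 0 true → even ✓
{B, H, V}: 1 true → odd ✓
{H, P, R}: 1 true → odd ✓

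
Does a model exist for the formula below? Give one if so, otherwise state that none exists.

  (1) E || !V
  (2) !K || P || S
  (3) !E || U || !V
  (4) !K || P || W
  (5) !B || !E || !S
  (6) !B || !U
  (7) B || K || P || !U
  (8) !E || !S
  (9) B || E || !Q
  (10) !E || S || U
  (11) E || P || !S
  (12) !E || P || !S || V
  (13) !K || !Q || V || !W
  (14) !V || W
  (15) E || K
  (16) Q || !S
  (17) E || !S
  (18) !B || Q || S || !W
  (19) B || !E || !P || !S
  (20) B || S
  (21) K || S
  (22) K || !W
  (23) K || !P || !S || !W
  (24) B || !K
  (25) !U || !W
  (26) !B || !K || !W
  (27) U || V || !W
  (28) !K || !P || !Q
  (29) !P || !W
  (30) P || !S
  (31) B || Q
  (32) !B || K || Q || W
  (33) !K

No satisfying assignment exists.

Case K = True:
  Clause (!K) is falsified — contradiction.
Case K = False:
  (E || K) forces E = True.
  (!E || !S) forces S = False.
  Clause (K || S) is falsified — contradiction.
Both cases fail, so the formula is unsatisfiable.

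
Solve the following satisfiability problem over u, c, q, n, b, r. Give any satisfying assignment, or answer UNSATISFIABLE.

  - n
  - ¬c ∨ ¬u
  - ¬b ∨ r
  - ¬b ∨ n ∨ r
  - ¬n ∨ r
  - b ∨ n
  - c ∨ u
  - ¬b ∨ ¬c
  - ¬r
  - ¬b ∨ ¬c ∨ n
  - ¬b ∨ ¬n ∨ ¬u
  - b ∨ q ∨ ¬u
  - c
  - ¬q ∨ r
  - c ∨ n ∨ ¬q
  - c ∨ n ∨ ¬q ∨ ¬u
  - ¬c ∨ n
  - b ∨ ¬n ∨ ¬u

No satisfying assignment exists.

Case n = True:
  (¬n ∨ r) forces r = True.
  Clause (¬r) is falsified — contradiction.
Case n = False:
  Clause (n) is falsified — contradiction.
Both cases fail, so the formula is unsatisfiable.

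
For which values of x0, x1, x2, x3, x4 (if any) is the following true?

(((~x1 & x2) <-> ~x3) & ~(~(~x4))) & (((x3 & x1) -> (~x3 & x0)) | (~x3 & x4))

x0=F, x1=F, x2=F, x3=T, x4=F

  ((~x1 & x2) <-> ~x3) & ~(~(~x4)) = True
    (~x1 & x2) <-> ~x3 = True
      ~x1 & x2 = False
        ~x1 = True
      ~x3 = False
    ~(~(~x4)) = True
      ~(~x4) = False
        ~x4 = True
  ((x3 & x1) -> (~x3 & x0)) | (~x3 & x4) = True
    (x3 & x1) -> (~x3 & x0) = True
      x3 & x1 = False
      ~x3 & x0 = False
        ~x3 = False
    ~x3 & x4 = False
      ~x3 = False
Both conjuncts True, so the formula holds.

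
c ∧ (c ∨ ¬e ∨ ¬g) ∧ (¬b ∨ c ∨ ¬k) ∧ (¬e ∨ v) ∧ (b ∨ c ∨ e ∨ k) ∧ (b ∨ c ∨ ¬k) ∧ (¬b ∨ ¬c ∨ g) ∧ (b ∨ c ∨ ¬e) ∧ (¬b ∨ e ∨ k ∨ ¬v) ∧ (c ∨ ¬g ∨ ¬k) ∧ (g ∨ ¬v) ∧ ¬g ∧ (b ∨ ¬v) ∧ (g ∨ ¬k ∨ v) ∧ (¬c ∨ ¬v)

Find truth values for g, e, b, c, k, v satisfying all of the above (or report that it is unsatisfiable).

Unit clause (c) forces c = True.
Unit clause (¬g) forces g = False.
In (¬c ∨ ¬v) only ¬v is left, so v = False.
In (¬e ∨ v) only ¬e is left, so e = False.
In (¬b ∨ ¬c ∨ g) only ¬b is left, so b = False.
In (g ∨ ¬k ∨ v) only ¬k is left, so k = False.
All clauses satisfied.

g=F, e=F, b=F, c=T, k=F, v=F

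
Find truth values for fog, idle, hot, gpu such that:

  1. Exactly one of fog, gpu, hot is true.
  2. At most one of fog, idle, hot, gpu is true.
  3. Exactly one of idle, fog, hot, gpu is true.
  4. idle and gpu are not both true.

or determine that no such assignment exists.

fog: False; idle: False; hot: False; gpu: True

  (1) {fog, gpu, hot}: 1 true — exactly one ✓
  (2) {fog, idle, hot, gpu}: 1 true — at most one ✓
  (3) {idle, fog, hot, gpu}: 1 true — exactly one ✓
  (4) idle=F, gpu=T — not both ✓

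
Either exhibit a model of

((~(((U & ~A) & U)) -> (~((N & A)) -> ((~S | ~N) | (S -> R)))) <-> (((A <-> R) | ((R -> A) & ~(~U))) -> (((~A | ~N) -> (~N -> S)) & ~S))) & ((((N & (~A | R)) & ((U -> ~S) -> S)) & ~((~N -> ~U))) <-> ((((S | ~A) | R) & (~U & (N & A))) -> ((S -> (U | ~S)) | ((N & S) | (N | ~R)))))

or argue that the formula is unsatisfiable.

No satisfying assignment exists.

The conjunct (((N & (~A | R)) & ((U -> ~S) -> S)) & ~((~N -> ~U))) <-> ((((S | ~A) | R) & (~U & (N & A))) -> ((S -> (U | ~S)) | ((N & S) | (N | ~R)))) is unsatisfiable on its own:
  N = True: this becomes (((~A | R) & ((U -> ~S) -> S)) & False) <-> ((((S | ~A) | R) & (~U & A)) -> True) = False.
  N = False: this becomes (False & ~(~U)) <-> (False -> ((S -> (U | ~S)) | ~R)) = False.
So the whole conjunction is unsatisfiable.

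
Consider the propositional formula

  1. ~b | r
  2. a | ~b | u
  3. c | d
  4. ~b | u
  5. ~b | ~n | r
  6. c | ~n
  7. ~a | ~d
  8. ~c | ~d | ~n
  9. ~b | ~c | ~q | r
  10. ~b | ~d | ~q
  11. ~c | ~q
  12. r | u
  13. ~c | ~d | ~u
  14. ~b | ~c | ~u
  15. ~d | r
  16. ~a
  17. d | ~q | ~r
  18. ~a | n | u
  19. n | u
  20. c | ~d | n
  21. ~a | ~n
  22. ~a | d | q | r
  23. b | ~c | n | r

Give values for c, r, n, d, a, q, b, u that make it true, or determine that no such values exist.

c=T; r=T; n=T; d=F; a=F; q=F; b=F; u=F

Unit clause (~a) forces a = False.
Try c = False:
  (c | d) forces d = True.
  (c | ~n) forces n = False.
  clause (c | ~d | n) is falsified — backtrack.
So c = True.
  then (~c | ~q) forces q = False.
Set r = True.
Set n = True.
  then (~c | ~d | ~n) forces d = False.
Set b = False.
Set u = False.
All clauses satisfied.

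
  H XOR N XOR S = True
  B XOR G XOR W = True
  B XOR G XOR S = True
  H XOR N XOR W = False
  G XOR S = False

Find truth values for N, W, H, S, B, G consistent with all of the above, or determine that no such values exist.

The formula is unsatisfiable.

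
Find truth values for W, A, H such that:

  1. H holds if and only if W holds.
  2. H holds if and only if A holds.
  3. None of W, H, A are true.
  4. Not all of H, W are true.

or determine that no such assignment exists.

W: False, A: False, H: False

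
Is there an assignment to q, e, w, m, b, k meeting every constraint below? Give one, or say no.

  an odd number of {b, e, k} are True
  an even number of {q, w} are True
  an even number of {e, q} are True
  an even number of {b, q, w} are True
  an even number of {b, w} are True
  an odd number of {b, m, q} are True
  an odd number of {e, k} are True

q = False, e = False, w = False, m = True, b = False, k = True

{b, e, k}: 1 true → odd ✓
{q, w}: 0 true → even ✓
{e, q}: 0 true → even ✓
{b, q, w}: 0 true → even ✓
{b, w}: 0 true → even ✓
{b, m, q}: 1 true → odd ✓
{e, k}: 1 true → odd ✓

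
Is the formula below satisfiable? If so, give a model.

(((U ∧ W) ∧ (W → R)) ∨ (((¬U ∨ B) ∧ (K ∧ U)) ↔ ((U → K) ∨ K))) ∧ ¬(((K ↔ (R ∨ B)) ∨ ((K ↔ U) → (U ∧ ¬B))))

Case U = True: the formula simplifies to ((W ∧ (W → R)) ∨ ((B ∧ K) ↔ (K ∨ K))) ∧ ¬(((K ↔ (R ∨ B)) ∨ (K → ¬B))).
  K = True: simplifies to ((W ∧ (W → R)) ∨ B) ∧ ¬(((R ∨ B) ∨ ¬B)).
    B = True: the conjunct ¬(((R ∨ B) ∨ ¬B)) becomes ¬((True ∨ False)) = False.
    B = False: the conjunct ¬(((R ∨ B) ∨ ¬B)) becomes ¬((R ∨ True)) = False.
  K = False: the conjunct ¬(((K ↔ (R ∨ B)) ∨ (K → ¬B))) becomes ¬((¬((R ∨ B)) ∨ True)) = False.
Case U = False: the conjunct ((U ∧ W) ∧ (W → R)) ∨ (((¬U ∨ B) ∧ (K ∧ U)) ↔ ((U → K) ∨ K)) becomes (False ∧ (W → R)) ∨ (False ↔ True) = False.
Both cases fail — unsatisfiable.

Unsatisfiable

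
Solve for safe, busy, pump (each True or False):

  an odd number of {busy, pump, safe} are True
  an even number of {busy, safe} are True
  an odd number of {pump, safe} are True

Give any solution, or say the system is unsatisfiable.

safe = False, busy = False, pump = True

{busy, pump, safe}: 1 true → odd ✓
{busy, safe}: 0 true → even ✓
{pump, safe}: 1 true → odd ✓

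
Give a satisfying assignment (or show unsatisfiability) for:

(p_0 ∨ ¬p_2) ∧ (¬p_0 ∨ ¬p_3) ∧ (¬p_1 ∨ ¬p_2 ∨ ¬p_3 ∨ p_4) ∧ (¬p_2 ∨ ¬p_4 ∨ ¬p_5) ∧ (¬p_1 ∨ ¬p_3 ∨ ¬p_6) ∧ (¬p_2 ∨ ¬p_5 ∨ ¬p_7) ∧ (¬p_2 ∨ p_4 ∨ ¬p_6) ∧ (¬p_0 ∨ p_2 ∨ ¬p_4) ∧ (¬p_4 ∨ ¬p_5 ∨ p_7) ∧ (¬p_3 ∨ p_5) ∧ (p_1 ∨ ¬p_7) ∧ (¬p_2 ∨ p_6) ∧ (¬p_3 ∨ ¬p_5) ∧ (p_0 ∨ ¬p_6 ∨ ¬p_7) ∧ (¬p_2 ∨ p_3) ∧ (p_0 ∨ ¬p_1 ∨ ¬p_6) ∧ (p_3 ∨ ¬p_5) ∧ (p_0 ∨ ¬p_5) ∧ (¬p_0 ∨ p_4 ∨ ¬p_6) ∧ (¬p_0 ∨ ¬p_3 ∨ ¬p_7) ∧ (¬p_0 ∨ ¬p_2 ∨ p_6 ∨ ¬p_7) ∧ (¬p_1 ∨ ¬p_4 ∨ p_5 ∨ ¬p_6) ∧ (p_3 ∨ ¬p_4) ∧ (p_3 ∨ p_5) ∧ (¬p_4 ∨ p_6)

Case p_5 = True:
  (¬p_3 ∨ ¬p_5) forces p_3 = False.
  Clause (p_3 ∨ ¬p_5) is falsified — contradiction.
Case p_5 = False:
  (¬p_3 ∨ p_5) forces p_3 = False.
  Clause (p_3 ∨ p_5) is falsified — contradiction.
Both cases fail, so the formula is unsatisfiable.

The formula is unsatisfiable.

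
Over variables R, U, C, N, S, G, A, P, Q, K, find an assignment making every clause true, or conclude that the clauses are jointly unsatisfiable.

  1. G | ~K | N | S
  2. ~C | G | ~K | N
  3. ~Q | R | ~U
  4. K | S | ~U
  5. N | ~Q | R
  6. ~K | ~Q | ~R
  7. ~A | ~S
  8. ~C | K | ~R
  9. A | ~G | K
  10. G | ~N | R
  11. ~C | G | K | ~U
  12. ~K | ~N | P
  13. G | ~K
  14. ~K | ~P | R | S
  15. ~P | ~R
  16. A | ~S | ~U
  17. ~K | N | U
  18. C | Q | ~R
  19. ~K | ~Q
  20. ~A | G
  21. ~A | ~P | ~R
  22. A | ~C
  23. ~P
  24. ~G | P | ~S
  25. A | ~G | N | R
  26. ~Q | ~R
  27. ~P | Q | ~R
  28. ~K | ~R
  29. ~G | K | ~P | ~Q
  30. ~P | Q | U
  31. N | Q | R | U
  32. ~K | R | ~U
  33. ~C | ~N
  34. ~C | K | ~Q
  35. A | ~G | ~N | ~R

R = False; U = False; C = False; N = True; S = False; G = True; A = True; P = False; Q = True; K = False

Unit clause (~P) forces P = False.
Set R = False.
Try U = True:
  (~Q | R | ~U) forces Q = False.
  (~K | R | ~U) forces K = False.
  (K | S | ~U) forces S = True.
  (~A | ~S) forces A = False.
  clause (A | ~S | ~U) is falsified — backtrack.
So U = False.
Set C = False.
Set N = True.
  then (G | ~N | R) forces G = True.
  then (~K | ~N | P) forces K = False.
  then (~G | P | ~S) forces S = False.
  then (A | ~G | K) forces A = True.
Set Q = True.
All clauses satisfied.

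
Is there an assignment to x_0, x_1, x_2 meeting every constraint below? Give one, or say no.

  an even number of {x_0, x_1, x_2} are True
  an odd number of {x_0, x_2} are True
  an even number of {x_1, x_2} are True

x_0=F; x_1=T; x_2=T

{x_0, x_1, x_2}: 2 true → even ✓
{x_0, x_2}: 1 true → odd ✓
{x_1, x_2}: 2 true → even ✓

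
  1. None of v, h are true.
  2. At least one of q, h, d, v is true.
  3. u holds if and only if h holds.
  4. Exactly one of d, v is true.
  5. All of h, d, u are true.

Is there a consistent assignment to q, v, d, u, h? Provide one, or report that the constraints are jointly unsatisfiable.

No satisfying assignment exists.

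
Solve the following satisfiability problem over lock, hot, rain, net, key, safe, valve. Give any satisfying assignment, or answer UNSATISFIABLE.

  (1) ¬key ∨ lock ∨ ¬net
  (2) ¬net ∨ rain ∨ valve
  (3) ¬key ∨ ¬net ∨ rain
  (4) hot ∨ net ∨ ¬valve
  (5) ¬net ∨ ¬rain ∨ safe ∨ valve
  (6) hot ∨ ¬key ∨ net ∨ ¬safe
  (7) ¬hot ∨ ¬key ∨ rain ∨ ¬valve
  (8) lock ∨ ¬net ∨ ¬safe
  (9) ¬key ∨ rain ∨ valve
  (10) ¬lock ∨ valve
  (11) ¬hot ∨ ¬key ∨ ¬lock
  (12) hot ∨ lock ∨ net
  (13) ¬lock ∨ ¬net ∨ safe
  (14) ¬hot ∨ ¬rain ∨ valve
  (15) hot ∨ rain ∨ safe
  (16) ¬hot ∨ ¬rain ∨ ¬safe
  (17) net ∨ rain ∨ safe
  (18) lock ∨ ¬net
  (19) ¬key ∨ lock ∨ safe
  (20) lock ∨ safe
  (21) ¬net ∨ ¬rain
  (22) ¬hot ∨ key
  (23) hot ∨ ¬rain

lock: True, hot: False, rain: False, net: True, key: False, safe: True, valve: True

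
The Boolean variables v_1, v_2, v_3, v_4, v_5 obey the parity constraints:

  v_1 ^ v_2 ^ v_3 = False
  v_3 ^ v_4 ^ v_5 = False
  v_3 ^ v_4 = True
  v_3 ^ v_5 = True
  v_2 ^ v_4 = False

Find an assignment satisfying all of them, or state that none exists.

v_1=T, v_2=T, v_3=F, v_4=T, v_5=T

v_1 ^ v_2 ^ v_3 = T ^ T ^ F = False ✓
v_3 ^ v_4 ^ v_5 = F ^ T ^ T = False ✓
v_3 ^ v_4 = F ^ T = True ✓
v_3 ^ v_5 = F ^ T = True ✓
v_2 ^ v_4 = T ^ T = False ✓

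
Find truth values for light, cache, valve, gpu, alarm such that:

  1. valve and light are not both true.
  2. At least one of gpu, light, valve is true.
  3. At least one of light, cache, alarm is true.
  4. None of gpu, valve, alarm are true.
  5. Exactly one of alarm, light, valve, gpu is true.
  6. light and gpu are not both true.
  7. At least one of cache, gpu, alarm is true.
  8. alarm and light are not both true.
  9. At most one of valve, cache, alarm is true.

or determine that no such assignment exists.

light = True, cache = True, valve = False, gpu = False, alarm = False

  (1) valve=F, light=T — not both ✓
  (2) {gpu, light, valve}: 1 true — at least one ✓
  (3) {light, cache, alarm}: 2 true — at least one ✓
  (4) {gpu, valve, alarm}: 0 true — none ✓
  (5) {alarm, light, valve, gpu}: 1 true — exactly one ✓
  (6) light=T, gpu=F — not both ✓
  (7) {cache, gpu, alarm}: 1 true — at least one ✓
  (8) alarm=F, light=T — not both ✓
  (9) {valve, cache, alarm}: 1 true — at most one ✓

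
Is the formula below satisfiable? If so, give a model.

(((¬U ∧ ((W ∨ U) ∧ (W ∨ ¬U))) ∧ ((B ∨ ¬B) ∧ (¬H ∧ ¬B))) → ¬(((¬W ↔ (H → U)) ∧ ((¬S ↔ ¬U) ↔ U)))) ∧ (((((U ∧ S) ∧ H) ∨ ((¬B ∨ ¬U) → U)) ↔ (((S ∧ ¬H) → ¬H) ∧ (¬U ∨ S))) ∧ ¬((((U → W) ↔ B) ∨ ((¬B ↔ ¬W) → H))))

No satisfying assignment exists.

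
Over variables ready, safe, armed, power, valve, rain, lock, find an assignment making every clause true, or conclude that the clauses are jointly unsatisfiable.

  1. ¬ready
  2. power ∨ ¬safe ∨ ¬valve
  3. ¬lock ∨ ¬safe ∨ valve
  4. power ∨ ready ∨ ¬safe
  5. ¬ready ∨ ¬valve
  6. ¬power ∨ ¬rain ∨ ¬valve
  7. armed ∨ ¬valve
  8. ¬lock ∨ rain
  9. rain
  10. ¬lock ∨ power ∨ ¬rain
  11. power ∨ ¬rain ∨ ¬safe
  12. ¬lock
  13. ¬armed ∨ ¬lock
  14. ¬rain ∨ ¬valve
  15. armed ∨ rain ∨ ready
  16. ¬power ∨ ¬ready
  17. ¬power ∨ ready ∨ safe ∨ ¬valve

ready=F; safe=T; armed=F; power=T; valve=F; rain=T; lock=F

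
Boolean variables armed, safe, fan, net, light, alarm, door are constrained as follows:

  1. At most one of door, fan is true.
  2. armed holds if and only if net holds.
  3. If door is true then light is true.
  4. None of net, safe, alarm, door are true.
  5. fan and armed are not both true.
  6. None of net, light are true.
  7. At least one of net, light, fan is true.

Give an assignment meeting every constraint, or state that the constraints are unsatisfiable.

armed=F, safe=F, fan=T, net=F, light=F, alarm=F, door=F

  (1) {door, fan}: 1 true — at most one ✓
  (2) armed=F, net=F — same ✓
  (3) door=F ⇒ light: vacuous ✓
  (4) {net, safe, alarm, door}: 0 true — none ✓
  (5) fan=T, armed=F — not both ✓
  (6) {net, light}: 0 true — none ✓
  (7) {net, light, fan}: 1 true — at least one ✓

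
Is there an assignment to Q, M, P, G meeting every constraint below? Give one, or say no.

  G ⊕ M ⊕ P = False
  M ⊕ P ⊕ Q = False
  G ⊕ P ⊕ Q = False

Q: False; M: False; P: False; G: False

G ⊕ M ⊕ P = F ⊕ F ⊕ F = False ✓
M ⊕ P ⊕ Q = F ⊕ F ⊕ F = False ✓
G ⊕ P ⊕ Q = F ⊕ F ⊕ F = False ✓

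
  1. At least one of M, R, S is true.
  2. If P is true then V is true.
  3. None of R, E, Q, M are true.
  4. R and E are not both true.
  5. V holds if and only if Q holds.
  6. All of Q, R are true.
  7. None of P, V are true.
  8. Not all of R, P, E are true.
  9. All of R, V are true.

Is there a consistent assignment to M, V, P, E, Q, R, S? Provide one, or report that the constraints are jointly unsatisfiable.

No satisfying assignment exists.

Case V = True:
  Constraint (7) is violated (V=T) — contradiction.
Case V = False:
  Constraint (9) is violated (V=F) — contradiction.
Both cases fail — unsatisfiable.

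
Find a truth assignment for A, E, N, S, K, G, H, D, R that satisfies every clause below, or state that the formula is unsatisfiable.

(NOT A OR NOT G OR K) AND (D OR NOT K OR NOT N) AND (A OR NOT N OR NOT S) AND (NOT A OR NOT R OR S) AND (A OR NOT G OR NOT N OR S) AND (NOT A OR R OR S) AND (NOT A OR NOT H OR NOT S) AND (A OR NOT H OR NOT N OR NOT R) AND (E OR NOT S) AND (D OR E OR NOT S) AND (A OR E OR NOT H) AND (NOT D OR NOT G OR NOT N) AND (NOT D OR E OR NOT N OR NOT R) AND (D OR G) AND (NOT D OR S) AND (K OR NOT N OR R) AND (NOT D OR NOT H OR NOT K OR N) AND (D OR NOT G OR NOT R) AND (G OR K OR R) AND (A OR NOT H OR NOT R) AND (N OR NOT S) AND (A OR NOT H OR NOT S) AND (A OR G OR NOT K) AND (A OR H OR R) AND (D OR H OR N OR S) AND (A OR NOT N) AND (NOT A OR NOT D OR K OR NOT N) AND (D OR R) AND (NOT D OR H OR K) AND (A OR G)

A=T; E=T; N=T; S=T; K=T; G=F; H=F; D=T; R=F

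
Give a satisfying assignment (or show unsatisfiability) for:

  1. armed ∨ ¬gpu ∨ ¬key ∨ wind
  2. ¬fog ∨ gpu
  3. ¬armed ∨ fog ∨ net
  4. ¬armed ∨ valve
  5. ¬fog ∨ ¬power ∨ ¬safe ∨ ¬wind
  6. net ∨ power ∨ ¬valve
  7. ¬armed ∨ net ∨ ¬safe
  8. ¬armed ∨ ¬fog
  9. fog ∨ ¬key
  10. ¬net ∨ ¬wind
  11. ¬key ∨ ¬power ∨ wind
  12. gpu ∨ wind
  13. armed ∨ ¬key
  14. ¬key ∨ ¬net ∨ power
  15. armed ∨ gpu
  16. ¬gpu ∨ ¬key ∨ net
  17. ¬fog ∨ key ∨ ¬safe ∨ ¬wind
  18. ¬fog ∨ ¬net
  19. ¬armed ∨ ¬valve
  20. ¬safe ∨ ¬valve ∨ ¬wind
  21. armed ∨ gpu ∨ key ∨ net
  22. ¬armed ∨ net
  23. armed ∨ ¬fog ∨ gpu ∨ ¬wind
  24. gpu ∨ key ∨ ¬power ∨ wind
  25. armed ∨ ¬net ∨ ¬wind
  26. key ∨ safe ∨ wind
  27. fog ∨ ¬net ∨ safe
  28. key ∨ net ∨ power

power = False, fog = False, wind = False, key = False, safe = True, net = True, armed = False, valve = False, gpu = True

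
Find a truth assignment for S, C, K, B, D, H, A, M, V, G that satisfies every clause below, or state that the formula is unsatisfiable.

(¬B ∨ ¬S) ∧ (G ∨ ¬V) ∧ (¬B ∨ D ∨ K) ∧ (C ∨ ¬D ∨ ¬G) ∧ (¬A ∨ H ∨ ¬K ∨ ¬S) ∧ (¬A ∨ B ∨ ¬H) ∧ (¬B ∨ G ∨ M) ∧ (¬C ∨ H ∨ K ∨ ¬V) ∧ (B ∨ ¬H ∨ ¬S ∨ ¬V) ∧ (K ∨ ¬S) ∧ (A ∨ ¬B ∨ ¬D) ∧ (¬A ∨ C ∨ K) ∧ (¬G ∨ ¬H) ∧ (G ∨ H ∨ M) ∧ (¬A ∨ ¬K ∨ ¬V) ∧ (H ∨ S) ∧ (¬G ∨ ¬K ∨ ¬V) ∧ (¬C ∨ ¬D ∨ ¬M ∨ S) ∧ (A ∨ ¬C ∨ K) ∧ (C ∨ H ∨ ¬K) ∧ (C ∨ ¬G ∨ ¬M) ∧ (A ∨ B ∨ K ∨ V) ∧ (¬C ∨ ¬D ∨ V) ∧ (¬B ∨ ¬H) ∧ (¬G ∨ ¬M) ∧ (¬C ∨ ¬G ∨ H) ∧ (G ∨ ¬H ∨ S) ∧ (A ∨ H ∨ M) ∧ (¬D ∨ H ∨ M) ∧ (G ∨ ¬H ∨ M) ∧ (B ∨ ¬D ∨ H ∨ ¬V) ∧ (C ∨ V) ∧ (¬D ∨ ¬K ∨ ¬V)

Set S = True.
  then (¬B ∨ ¬S) forces B = False.
  then (K ∨ ¬S) forces K = True.
Set C = True.
Try D = True:
  (¬C ∨ ¬D ∨ V) forces V = True.
  clause (¬D ∨ ¬K ∨ ¬V) is falsified — backtrack.
So D = False.
Set H = True.
  then (¬A ∨ B ∨ ¬H) forces A = False.
  then (B ∨ ¬H ∨ ¬S ∨ ¬V) forces V = False.
  then (¬G ∨ ¬H) forces G = False.
  then (G ∨ ¬H ∨ M) forces M = True.
All clauses satisfied.

S: True, C: True, K: True, B: False, D: False, H: True, A: False, M: True, V: False, G: False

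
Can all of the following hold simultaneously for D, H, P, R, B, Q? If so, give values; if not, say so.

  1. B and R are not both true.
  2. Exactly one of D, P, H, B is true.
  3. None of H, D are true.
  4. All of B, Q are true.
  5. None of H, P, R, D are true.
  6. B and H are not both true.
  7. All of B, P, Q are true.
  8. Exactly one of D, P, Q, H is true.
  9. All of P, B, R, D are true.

UNSATISFIABLE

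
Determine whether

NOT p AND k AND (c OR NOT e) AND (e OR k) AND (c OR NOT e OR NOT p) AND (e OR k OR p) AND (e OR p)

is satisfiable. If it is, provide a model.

c: True, p: False, e: True, k: True

Unit clause (NOT p) forces p = False.
Unit clause (k) forces k = True.
In (e OR p) only e is left, so e = True.
In (c OR NOT e) only c is left, so c = True.
Check each clause:
  (NOT p): NOT p holds.
  (k): k holds.
  (c OR NOT e): c holds.
  (e OR k): e holds.
  (c OR NOT e OR NOT p): c holds.
  (e OR k OR p): e holds.
  (e OR p): e holds.
All clauses satisfied.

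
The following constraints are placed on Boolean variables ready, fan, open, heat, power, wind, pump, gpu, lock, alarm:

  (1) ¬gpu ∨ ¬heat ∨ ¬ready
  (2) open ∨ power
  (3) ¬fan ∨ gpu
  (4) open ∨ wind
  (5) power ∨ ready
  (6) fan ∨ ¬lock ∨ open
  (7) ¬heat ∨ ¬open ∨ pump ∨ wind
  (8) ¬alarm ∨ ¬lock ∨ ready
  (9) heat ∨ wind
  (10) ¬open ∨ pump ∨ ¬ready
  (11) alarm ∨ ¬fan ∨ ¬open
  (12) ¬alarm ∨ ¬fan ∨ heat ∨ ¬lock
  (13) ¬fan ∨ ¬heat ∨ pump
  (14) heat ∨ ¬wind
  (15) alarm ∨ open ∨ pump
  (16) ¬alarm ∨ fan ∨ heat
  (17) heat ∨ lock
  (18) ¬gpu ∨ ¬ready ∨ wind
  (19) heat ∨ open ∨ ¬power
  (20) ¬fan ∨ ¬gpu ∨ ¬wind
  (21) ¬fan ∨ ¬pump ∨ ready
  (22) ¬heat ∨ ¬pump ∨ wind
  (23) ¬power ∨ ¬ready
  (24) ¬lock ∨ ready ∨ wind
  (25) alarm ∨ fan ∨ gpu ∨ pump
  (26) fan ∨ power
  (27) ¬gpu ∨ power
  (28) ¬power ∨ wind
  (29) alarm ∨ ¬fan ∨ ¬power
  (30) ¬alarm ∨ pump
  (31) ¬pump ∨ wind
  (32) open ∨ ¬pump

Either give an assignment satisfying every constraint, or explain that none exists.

ready: False, fan: False, open: True, heat: True, power: True, wind: True, pump: True, gpu: True, lock: False, alarm: False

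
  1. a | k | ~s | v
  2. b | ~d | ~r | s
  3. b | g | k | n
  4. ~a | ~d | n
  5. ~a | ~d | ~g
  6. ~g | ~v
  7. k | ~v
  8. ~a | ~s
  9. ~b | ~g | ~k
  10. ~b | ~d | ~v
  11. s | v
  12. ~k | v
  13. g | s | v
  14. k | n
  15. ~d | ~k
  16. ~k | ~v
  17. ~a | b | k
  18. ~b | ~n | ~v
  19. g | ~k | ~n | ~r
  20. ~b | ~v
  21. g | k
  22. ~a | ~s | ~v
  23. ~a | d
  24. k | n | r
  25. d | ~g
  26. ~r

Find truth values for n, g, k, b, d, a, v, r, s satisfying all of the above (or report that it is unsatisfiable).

Case k = True:
  (~k | v) forces v = True.
  Clause (~k | ~v) is falsified — contradiction.
Case k = False:
  (k | ~v) forces v = False.
  (s | v) forces s = True.
  (a | k | ~s | v) forces a = True.
  Clause (~a | ~s) is falsified — contradiction.
Both cases fail, so the formula is unsatisfiable.

No satisfying assignment exists.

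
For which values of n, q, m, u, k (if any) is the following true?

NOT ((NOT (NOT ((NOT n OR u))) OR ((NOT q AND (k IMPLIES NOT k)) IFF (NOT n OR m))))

n=T, q=T, m=T, u=F, k=F

  NOT ((NOT (NOT ((NOT n OR u))) OR ((NOT q AND (k IMPLIES NOT k)) IFF (NOT n OR m)))) = True
    NOT (NOT ((NOT n OR u))) OR ((NOT q AND (k IMPLIES NOT k)) IFF (NOT n OR m)) = False
      NOT (NOT ((NOT n OR u))) = False
        NOT ((NOT n OR u)) = True
          NOT n OR u = False
            NOT n = False
      (NOT q AND (k IMPLIES NOT k)) IFF (NOT n OR m) = False
        NOT q AND (k IMPLIES NOT k) = False
          NOT q = False
          k IMPLIES NOT k = True
            NOT k = True
        NOT n OR m = True
          NOT n = False
The formula evaluates to True.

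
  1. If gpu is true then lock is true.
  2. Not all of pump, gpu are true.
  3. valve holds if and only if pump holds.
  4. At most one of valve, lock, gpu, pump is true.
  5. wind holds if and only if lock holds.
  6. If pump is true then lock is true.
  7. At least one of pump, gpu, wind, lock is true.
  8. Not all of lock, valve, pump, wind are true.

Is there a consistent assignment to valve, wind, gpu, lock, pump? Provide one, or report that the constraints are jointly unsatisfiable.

valve = False, wind = True, gpu = False, lock = True, pump = False

  (1) gpu=F ⇒ lock: vacuous ✓
  (2) {pump, gpu}: 0/2 true — not all ✓
  (3) valve=F, pump=F — same ✓
  (4) {valve, lock, gpu, pump}: 1 true — at most one ✓
  (5) wind=T, lock=T — same ✓
  (6) pump=F ⇒ lock: vacuous ✓
  (7) {pump, gpu, wind, lock}: 2 true — at least one ✓
  (8) {lock, valve, pump, wind}: 2/4 true — not all ✓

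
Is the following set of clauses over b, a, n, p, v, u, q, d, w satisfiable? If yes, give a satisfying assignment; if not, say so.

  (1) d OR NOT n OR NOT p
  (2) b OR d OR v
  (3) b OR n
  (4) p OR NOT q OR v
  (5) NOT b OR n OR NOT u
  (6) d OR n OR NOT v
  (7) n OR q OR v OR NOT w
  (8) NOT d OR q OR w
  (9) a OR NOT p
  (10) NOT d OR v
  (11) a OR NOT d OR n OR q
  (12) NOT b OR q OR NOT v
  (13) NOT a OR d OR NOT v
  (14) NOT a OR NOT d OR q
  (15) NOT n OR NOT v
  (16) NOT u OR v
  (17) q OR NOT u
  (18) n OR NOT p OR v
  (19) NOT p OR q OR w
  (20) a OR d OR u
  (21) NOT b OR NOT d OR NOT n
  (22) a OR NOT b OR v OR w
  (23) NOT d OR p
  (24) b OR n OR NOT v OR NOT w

Try b = False:
  (b OR n) forces n = True.
  (NOT n OR NOT v) forces v = False.
  (b OR d OR v) forces d = True.
  clause (NOT d OR v) is falsified — backtrack.
So b = True.
Set a = True.
Set n = False.
  then (NOT b OR n OR NOT u) forces u = False.
Set p = True.
  then (n OR NOT p OR v) forces v = True.
  then (d OR n OR NOT v) forces d = True.
  then (NOT b OR q OR NOT v) forces q = True.
Set w = True.
All clauses satisfied.

b: True, a: True, n: False, p: True, v: True, u: False, q: True, d: True, w: True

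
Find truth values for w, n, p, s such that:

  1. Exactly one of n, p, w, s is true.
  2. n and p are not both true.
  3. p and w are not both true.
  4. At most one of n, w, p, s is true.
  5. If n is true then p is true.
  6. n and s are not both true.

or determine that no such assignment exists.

w: True, n: False, p: False, s: False

  (1) {n, p, w, s}: 1 true — exactly one ✓
  (2) n=F, p=F — not both ✓
  (3) p=F, w=T — not both ✓
  (4) {n, w, p, s}: 1 true — at most one ✓
  (5) n=F ⇒ p: vacuous ✓
  (6) n=F, s=F — not both ✓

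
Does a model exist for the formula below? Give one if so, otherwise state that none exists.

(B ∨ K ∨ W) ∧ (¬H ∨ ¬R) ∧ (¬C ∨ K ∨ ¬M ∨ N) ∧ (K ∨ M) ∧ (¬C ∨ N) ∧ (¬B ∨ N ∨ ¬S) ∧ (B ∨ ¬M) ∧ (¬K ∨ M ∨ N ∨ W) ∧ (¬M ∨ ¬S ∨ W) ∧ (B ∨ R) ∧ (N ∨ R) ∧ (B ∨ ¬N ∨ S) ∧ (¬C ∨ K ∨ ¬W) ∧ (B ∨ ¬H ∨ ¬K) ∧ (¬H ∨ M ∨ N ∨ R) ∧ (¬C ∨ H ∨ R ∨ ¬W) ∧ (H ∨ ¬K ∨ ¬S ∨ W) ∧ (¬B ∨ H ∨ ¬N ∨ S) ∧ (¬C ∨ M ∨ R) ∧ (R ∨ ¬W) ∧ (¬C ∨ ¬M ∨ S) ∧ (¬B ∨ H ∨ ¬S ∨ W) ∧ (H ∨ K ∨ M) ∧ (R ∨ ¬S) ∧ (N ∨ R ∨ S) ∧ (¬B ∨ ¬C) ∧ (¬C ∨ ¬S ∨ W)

Set B = True.
  then (¬B ∨ ¬C) forces C = False.
Set S = False.
Set N = True.
  then (¬B ∨ H ∨ ¬N ∨ S) forces H = True.
  then (¬H ∨ ¬R) forces R = False.
  then (R ∨ ¬W) forces W = False.
Set K = True.
Set M = True.
All clauses satisfied.

B = True, S = False, N = True, R = False, K = True, M = True, W = False, H = True, C = False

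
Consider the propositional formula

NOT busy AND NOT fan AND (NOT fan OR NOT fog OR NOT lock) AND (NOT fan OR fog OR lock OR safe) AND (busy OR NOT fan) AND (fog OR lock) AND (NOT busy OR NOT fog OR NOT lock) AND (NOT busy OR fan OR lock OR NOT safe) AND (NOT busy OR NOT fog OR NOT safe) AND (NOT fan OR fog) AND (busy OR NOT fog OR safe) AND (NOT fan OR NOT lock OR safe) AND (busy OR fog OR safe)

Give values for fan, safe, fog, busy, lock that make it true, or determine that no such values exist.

Unit clause (NOT busy) forces busy = False.
Unit clause (NOT fan) forces fan = False.
Try safe = False:
  (busy OR NOT fog OR safe) forces fog = False.
  clause (busy OR fog OR safe) is falsified — backtrack.
So safe = True.
Set fog = False.
  then (fog OR lock) forces lock = True.
All clauses satisfied.

fan: False; safe: True; fog: False; busy: False; lock: True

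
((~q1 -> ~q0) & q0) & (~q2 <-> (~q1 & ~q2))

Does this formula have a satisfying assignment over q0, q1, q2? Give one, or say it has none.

q0: True, q1: True, q2: True

  (~q1 -> ~q0) & q0 = True
    ~q1 -> ~q0 = True
      ~q1 = False
      ~q0 = False
  ~q2 <-> (~q1 & ~q2) = True
    ~q2 = False
    ~q1 & ~q2 = False
      ~q1 = False
      ~q2 = False
Both conjuncts True, so the formula holds.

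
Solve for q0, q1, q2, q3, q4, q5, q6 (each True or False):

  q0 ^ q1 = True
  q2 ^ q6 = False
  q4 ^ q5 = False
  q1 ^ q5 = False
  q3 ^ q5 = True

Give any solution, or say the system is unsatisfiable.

q0 = True, q1 = False, q2 = False, q3 = True, q4 = False, q5 = False, q6 = False

q0 ^ q1 = T ^ F = True ✓
q2 ^ q6 = F ^ F = False ✓
q4 ^ q5 = F ^ F = False ✓
q1 ^ q5 = F ^ F = False ✓
q3 ^ q5 = T ^ F = True ✓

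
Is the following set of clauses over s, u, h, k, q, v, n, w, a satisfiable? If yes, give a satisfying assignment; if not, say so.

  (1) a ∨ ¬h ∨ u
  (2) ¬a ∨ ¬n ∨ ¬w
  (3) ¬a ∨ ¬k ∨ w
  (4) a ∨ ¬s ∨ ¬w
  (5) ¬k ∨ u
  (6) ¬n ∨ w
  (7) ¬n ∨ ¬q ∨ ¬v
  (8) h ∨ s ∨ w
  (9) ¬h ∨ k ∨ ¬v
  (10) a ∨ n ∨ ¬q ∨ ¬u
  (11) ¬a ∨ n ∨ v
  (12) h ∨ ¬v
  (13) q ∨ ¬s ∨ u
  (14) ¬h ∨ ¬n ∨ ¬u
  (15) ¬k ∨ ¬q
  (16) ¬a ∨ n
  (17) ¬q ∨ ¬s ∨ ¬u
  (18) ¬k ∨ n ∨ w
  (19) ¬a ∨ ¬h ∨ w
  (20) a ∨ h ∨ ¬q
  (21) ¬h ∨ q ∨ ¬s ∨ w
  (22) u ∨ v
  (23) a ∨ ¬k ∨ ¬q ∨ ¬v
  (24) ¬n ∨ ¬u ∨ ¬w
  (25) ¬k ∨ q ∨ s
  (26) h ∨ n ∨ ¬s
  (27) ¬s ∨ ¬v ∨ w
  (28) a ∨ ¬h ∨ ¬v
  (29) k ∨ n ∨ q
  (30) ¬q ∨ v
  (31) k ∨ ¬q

The formula is unsatisfiable.

Case u = True:
  If n = True:
    (¬n ∨ w) forces w = True.
    clause (¬n ∨ ¬u ∨ ¬w) is falsified.
  If n = False:
    (¬a ∨ n) forces a = False.
    (a ∨ n ∨ ¬q ∨ ¬u) forces q = False.
    (k ∨ n ∨ q) forces k = True.
    (¬k ∨ n ∨ w) forces w = True.
    (a ∨ ¬s ∨ ¬w) forces s = False.
    clause (¬k ∨ q ∨ s) is falsified.
  Every sub-case reaches a contradiction.
Case u = False:
  (¬k ∨ u) forces k = False.
  (u ∨ v) forces v = True.
  (¬h ∨ k ∨ ¬v) forces h = False.
  Clause (h ∨ ¬v) is falsified — contradiction.
Both cases fail, so the formula is unsatisfiable.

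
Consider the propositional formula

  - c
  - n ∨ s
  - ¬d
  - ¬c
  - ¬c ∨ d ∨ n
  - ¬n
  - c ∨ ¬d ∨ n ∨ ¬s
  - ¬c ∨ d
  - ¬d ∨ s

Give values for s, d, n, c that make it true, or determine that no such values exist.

Case c = True:
  Clause (¬c) is falsified — contradiction.
Case c = False:
  Clause (c) is falsified — contradiction.
Both cases fail, so the formula is unsatisfiable.

No satisfying assignment exists.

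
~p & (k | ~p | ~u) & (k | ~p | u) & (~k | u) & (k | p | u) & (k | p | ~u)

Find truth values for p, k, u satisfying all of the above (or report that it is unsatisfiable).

Unit clause (~p) forces p = False.
Set k = True.
  then (~k | u) forces u = True.
Check each clause:
  (~p): ~p holds.
  (k | ~p | ~u): k holds.
  (k | ~p | u): k holds.
  (~k | u): u holds.
  (k | p | u): k holds.
  (k | p | ~u): k holds.
All clauses satisfied.

p=F, k=T, u=T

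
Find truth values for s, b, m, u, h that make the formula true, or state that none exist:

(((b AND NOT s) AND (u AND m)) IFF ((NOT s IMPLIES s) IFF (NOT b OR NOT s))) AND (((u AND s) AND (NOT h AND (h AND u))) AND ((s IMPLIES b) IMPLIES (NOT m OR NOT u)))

Unsatisfiable — no assignment works.

Case h = True: the conjunct NOT h is False.
Case h = False: the conjunct h is False.
Both cases fail — unsatisfiable.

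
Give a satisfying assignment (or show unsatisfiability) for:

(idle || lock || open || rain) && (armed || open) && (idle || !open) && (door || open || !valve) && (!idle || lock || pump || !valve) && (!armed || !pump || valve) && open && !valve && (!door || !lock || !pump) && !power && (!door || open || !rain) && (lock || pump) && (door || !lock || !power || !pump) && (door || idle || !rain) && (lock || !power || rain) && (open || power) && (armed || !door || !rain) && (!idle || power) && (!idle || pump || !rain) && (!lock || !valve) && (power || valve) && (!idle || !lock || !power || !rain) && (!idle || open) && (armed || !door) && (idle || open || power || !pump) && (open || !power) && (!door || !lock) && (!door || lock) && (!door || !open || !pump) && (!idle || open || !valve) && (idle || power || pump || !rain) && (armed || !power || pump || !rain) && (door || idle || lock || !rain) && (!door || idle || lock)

UNSATISFIABLE

Case power = True:
  Clause (!power) is falsified — contradiction.
Case power = False:
  (open) forces open = True.
  (idle || !open) forces idle = True.
  Clause (!idle || power) is falsified — contradiction.
Both cases fail, so the formula is unsatisfiable.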